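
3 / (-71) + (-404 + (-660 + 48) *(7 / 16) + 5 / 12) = -143003 / 213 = -671.38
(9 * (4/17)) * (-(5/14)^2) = -225/833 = -0.27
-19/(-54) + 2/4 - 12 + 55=1184/27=43.85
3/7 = 0.43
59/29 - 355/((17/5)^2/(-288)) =8846.33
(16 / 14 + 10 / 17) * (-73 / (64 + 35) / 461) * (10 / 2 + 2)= -15038 / 775863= -0.02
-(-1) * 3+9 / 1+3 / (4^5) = 12291 / 1024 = 12.00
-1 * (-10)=10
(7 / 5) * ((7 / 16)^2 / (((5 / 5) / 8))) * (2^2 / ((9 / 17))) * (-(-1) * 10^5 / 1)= 14577500 / 9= 1619722.22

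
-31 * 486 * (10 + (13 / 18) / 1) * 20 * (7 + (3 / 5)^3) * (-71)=41381634888 / 25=1655265395.52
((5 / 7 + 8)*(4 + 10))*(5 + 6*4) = 3538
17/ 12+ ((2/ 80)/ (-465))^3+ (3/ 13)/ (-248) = 1.42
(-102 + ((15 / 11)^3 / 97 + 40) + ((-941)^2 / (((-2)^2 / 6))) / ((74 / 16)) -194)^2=82327133839.75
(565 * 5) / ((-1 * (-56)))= 2825 / 56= 50.45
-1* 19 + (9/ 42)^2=-3715/ 196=-18.95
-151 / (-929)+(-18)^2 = 301147 / 929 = 324.16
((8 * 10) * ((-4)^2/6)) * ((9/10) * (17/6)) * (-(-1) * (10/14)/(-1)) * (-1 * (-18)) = -48960/7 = -6994.29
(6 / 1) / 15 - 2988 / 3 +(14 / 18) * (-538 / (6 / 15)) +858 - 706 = -1889.71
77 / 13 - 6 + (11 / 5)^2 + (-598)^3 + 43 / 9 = -625503008693 / 2925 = -213847182.46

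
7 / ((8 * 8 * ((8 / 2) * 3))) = 7 / 768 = 0.01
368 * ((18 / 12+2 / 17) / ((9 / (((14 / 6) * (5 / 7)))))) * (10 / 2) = 253000 / 459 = 551.20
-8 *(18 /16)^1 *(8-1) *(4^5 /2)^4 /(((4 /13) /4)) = -56281251446784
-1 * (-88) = 88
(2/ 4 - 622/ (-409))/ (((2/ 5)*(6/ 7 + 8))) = 57855/ 101432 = 0.57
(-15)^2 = 225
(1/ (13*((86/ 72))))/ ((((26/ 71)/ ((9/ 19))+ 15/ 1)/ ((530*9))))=109729080/ 5634161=19.48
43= 43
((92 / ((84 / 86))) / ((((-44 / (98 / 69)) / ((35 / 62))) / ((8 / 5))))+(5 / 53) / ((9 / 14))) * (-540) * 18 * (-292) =-7377780.28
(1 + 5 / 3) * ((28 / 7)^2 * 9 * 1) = 384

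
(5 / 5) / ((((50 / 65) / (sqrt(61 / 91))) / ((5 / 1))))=sqrt(5551) / 14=5.32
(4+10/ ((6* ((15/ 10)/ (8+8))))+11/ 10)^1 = 2059/ 90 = 22.88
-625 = -625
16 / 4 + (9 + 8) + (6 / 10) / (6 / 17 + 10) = 18531 / 880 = 21.06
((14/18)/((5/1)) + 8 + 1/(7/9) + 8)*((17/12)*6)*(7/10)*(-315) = -32689.30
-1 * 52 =-52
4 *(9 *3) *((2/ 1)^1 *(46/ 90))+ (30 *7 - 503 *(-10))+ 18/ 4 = 53549/ 10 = 5354.90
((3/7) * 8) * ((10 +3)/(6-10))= -78/7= -11.14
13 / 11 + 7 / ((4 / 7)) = 591 / 44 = 13.43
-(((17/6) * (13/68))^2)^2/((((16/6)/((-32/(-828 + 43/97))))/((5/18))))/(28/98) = -96964595/79897964544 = -0.00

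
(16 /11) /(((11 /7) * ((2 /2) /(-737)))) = -7504 /11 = -682.18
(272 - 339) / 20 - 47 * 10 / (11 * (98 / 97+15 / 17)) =-17800777 / 686620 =-25.93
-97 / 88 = -1.10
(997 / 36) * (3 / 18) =997 / 216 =4.62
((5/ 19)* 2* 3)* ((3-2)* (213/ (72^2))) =355/ 5472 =0.06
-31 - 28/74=-1161/37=-31.38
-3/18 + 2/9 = 1/18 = 0.06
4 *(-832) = -3328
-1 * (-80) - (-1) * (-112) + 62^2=3812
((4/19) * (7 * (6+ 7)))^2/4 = 33124/361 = 91.76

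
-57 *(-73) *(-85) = -353685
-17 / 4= -4.25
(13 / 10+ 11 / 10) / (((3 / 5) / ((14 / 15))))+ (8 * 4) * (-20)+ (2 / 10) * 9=-634.47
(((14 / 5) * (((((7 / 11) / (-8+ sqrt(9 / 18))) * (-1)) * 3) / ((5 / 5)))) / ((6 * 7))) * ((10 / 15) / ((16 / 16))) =14 * sqrt(2) / 20955+ 224 / 20955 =0.01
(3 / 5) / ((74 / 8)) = 12 / 185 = 0.06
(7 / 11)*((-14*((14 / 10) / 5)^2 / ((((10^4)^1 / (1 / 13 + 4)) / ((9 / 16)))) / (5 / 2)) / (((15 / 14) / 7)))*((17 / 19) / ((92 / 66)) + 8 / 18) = -10656293473 / 23434125000000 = -0.00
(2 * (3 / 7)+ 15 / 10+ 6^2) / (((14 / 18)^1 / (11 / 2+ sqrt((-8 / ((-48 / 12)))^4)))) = 468.51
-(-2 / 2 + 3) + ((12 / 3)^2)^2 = 254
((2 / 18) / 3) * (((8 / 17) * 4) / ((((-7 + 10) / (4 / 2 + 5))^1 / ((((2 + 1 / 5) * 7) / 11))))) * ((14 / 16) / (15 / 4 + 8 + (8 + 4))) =5488 / 654075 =0.01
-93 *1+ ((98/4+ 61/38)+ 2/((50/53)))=-30768/475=-64.77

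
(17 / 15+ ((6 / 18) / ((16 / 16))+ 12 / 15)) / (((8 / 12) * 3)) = 17 / 15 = 1.13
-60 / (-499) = 60 / 499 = 0.12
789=789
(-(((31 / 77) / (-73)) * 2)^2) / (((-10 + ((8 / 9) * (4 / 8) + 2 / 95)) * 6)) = 273885 / 128783832716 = 0.00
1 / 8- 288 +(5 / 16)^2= -287.78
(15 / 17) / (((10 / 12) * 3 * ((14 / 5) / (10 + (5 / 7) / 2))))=2175 / 1666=1.31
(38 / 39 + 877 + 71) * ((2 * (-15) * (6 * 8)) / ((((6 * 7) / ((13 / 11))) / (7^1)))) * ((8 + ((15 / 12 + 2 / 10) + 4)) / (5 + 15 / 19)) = -75663244 / 121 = -625316.07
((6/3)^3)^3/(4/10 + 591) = 0.87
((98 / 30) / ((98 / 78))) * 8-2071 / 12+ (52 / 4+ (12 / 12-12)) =-8987 / 60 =-149.78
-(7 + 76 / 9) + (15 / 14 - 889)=-113825 / 126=-903.37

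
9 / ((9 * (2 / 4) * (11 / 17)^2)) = 578 / 121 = 4.78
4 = 4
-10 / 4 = -5 / 2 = -2.50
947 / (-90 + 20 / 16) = -3788 / 355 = -10.67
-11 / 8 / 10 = -11 / 80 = -0.14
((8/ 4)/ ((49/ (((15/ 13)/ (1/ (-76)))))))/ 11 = -2280/ 7007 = -0.33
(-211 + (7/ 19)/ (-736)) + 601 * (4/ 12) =-447509/ 41952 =-10.67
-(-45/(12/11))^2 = -27225/16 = -1701.56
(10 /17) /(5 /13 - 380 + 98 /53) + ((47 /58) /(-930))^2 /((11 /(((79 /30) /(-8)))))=-52923842646819047 /33987341800466208000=-0.00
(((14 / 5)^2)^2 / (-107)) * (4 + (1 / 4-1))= -1.87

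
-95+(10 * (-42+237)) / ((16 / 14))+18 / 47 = 302987 / 188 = 1611.63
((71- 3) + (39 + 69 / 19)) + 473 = 11089 / 19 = 583.63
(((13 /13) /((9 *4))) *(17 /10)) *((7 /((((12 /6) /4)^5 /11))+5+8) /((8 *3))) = 42109 /8640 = 4.87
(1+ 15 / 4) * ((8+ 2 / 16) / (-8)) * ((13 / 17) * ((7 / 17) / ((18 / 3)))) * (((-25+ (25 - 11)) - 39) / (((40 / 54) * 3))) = 1685775 / 295936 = 5.70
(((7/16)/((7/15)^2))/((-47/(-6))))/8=675/21056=0.03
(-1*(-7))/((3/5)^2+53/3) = 525/1352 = 0.39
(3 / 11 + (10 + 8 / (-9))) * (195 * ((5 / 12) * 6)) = 301925 / 66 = 4574.62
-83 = -83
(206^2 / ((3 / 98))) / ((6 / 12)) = 8317456 / 3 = 2772485.33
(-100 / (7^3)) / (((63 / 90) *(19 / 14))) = -2000 / 6517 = -0.31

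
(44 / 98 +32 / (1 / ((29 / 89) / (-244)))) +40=10748910 / 266021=40.41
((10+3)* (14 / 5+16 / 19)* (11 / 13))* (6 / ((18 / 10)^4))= 951500 / 41553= 22.90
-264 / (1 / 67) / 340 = -4422 / 85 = -52.02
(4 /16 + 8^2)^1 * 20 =1285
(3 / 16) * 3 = 9 / 16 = 0.56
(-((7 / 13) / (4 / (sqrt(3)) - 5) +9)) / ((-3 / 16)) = 36256 / 767 - 448 * sqrt(3) / 2301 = 46.93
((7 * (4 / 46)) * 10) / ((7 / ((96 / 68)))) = 480 / 391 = 1.23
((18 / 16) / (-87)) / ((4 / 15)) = -45 / 928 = -0.05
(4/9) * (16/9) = 0.79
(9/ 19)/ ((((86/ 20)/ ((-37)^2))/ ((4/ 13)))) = 492840/ 10621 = 46.40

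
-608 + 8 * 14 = -496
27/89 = 0.30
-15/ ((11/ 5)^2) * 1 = -3.10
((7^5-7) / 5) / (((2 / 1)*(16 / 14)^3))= 36015 / 32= 1125.47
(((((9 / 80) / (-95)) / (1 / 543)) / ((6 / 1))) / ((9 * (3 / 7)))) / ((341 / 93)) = -1267 / 167200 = -0.01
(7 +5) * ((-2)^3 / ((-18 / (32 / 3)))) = 512 / 9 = 56.89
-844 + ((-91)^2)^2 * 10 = 685748766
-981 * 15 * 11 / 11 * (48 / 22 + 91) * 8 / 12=-10055250 / 11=-914113.64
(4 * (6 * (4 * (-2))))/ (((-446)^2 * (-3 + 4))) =-48/ 49729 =-0.00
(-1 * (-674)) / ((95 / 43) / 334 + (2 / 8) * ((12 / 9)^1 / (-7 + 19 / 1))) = 174239784 / 8891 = 19597.32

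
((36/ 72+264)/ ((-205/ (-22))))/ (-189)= -5819/ 38745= -0.15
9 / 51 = 3 / 17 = 0.18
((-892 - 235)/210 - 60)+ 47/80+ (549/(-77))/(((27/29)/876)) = -125168639/18480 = -6773.19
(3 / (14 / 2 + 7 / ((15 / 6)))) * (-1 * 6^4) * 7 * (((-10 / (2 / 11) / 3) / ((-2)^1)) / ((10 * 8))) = -4455 / 14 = -318.21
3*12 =36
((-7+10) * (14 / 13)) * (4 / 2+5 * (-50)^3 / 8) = -3281166 / 13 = -252397.38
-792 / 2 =-396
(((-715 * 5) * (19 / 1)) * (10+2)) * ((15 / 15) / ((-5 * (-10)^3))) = -8151 / 50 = -163.02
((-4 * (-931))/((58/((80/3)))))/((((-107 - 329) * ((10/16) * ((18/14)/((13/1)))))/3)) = -5422144/28449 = -190.59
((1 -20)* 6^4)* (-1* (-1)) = -24624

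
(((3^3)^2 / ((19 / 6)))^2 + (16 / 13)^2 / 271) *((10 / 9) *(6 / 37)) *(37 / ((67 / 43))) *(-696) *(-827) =144579109132579273600 / 1107740413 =130517138704.93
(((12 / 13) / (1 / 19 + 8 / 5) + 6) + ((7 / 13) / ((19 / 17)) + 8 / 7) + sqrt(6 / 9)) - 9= -221726 / 271453 + sqrt(6) / 3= -0.00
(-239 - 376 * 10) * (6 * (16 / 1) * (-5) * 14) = 26873280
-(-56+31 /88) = 4897 /88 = 55.65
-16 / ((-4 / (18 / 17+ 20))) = 1432 / 17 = 84.24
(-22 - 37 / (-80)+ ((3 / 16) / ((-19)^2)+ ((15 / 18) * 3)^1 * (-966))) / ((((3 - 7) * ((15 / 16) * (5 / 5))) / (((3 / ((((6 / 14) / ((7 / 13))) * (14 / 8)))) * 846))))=1183932.06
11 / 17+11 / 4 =231 / 68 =3.40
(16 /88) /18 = 1 /99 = 0.01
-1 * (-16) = 16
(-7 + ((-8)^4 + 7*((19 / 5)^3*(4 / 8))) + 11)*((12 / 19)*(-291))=-1873480698 / 2375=-788833.98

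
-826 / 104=-413 / 52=-7.94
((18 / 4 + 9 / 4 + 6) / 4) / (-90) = -17 / 480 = -0.04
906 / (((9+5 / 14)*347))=12684 / 45457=0.28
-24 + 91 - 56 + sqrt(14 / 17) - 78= -67 + sqrt(238) / 17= -66.09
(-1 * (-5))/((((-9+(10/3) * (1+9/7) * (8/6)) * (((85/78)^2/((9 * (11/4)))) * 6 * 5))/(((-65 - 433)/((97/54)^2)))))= -2295993055356/4962541825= -462.66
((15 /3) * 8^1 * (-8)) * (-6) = 1920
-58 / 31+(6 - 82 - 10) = -2724 / 31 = -87.87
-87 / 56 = -1.55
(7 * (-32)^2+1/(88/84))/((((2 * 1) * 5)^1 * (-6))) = -157717/1320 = -119.48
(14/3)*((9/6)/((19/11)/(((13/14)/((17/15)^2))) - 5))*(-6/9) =150150/84001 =1.79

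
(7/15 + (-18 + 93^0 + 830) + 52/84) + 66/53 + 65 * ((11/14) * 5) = 3972253/3710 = 1070.69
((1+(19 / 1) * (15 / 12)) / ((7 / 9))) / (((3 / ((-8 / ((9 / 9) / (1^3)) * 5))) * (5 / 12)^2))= -85536 / 35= -2443.89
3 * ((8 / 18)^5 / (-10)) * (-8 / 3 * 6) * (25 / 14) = 20480 / 137781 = 0.15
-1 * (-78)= 78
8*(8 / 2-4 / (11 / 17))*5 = -960 / 11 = -87.27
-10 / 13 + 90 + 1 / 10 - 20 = 9013 / 130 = 69.33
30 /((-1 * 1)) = -30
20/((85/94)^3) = 3322336/122825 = 27.05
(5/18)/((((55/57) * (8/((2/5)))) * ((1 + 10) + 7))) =19/23760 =0.00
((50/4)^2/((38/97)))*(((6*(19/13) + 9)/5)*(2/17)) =2800875/16796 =166.76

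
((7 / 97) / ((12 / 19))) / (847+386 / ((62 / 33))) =4123 / 37976664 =0.00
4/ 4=1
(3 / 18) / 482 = 1 / 2892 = 0.00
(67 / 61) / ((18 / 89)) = 5963 / 1098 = 5.43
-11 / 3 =-3.67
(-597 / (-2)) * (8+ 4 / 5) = 13134 / 5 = 2626.80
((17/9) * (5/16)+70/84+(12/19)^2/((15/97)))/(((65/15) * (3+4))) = 1040489/7884240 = 0.13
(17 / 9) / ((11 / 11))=17 / 9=1.89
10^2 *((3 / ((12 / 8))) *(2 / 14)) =200 / 7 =28.57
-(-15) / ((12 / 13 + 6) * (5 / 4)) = 26 / 15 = 1.73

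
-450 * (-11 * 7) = 34650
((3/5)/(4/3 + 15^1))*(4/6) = 6/245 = 0.02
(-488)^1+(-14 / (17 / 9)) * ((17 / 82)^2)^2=-11032080463 / 22606088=-488.01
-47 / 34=-1.38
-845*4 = -3380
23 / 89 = 0.26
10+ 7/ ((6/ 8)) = 58/ 3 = 19.33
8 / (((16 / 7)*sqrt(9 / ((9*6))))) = 7*sqrt(6) / 2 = 8.57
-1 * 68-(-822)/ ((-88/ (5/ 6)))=-6669/ 88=-75.78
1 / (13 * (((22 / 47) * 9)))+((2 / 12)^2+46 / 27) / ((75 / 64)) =866287 / 579150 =1.50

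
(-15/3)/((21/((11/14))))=-0.19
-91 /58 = -1.57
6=6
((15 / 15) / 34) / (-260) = -0.00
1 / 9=0.11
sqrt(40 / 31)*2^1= 4*sqrt(310) / 31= 2.27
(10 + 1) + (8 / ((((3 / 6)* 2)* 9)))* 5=139 / 9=15.44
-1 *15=-15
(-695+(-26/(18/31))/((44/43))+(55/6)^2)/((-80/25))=648185/3168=204.60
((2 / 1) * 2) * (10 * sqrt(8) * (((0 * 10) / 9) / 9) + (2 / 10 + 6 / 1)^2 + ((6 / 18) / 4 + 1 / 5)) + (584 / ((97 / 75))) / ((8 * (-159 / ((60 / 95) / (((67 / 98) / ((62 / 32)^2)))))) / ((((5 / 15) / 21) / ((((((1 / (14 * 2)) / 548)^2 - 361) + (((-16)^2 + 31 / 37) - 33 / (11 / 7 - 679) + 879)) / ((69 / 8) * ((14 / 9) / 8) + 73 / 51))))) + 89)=313544694595354105870734536927 / 2024263062367007406337157325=154.89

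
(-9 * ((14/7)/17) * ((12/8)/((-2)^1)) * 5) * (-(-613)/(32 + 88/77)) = 73.44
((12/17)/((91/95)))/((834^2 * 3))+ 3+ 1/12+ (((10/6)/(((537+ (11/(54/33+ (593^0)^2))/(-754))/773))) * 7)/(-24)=7528896029627918/3158650523489643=2.38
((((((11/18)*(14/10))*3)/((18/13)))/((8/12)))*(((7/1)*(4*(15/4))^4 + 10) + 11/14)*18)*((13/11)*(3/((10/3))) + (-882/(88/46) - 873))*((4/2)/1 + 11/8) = -63836396836407/800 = -79795496045.51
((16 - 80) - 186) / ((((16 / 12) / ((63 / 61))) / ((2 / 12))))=-7875 / 244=-32.27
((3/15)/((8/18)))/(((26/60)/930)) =12555/13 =965.77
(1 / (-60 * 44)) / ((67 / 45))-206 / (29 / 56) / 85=-136039907 / 29067280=-4.68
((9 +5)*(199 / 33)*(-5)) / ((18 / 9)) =-6965 / 33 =-211.06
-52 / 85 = -0.61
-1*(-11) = 11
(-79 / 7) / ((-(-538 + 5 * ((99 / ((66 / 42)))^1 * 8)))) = 79 / 13874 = 0.01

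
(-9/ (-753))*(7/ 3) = 7/ 251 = 0.03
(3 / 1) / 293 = 3 / 293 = 0.01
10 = 10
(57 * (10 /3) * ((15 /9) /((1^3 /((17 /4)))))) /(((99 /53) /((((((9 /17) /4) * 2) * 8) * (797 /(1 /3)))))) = 3648086.36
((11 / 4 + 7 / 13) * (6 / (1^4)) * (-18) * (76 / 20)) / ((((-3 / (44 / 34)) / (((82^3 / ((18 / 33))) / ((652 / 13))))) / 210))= 6827900639868 / 2771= 2464056528.28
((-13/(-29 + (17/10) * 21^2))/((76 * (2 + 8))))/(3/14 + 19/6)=-273/38888972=-0.00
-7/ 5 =-1.40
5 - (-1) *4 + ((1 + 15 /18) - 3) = 47 /6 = 7.83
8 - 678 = -670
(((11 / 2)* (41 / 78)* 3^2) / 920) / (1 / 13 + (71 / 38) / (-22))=-94259 / 26680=-3.53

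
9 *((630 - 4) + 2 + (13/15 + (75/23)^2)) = 15223296/2645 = 5755.50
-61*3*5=-915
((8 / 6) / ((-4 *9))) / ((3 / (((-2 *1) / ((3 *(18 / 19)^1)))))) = 19 / 2187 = 0.01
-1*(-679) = 679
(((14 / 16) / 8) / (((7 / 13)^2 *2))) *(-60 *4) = -2535 / 56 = -45.27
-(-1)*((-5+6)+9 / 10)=19 / 10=1.90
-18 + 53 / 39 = -649 / 39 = -16.64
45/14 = 3.21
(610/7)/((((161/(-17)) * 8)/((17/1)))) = -88145/4508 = -19.55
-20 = -20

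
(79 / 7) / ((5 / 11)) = 869 / 35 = 24.83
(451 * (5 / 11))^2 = 42025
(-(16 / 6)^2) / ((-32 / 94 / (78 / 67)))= 24.32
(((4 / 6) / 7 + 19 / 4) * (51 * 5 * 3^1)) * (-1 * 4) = -103785 / 7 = -14826.43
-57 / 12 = -19 / 4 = -4.75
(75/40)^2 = 225/64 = 3.52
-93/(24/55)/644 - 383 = -1974921/5152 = -383.33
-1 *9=-9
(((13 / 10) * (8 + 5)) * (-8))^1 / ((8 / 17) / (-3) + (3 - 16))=34476 / 3355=10.28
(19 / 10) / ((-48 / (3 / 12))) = -19 / 1920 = -0.01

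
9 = 9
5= 5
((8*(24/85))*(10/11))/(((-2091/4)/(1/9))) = -512/1173051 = -0.00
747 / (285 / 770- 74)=-115038 / 11339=-10.15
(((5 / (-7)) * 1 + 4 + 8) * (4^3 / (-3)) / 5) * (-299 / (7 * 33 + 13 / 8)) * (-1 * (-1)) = 12093952 / 195405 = 61.89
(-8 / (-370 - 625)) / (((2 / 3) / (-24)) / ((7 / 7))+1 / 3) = 288 / 10945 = 0.03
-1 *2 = -2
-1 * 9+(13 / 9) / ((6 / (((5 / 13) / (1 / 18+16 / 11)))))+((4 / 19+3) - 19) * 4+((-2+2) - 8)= -1365086 / 17043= -80.10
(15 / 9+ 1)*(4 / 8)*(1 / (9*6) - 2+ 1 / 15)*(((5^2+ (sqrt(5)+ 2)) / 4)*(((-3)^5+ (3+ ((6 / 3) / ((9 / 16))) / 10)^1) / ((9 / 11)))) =30664304*sqrt(5) / 164025+ 30664304 / 6075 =5465.65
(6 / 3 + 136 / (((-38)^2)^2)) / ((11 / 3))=142173 / 260642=0.55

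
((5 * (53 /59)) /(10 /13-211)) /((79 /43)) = -148135 /12738513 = -0.01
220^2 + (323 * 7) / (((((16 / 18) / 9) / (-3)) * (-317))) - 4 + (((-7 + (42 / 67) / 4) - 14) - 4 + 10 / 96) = 49534014121 / 1019472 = 48587.91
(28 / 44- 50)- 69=-1302 / 11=-118.36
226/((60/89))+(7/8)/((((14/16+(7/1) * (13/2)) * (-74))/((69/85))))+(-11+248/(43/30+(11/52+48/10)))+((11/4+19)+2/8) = 967083330562/2513776485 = 384.71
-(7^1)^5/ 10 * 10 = -16807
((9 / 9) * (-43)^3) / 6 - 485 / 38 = -756044 / 57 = -13263.93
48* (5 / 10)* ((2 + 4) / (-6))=-24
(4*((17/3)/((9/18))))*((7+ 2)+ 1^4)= 1360/3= 453.33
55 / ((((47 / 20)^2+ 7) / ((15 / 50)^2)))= 1980 / 5009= 0.40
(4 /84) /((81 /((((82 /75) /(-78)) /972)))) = -41 /4836113100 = -0.00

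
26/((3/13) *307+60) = 338/1701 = 0.20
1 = 1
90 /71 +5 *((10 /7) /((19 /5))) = 29720 /9443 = 3.15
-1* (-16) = 16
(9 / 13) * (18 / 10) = 81 / 65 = 1.25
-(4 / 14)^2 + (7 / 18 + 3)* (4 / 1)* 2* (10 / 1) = 119524 / 441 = 271.03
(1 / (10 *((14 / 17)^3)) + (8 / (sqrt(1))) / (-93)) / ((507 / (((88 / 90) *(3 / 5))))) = 2611279 / 24259189500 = 0.00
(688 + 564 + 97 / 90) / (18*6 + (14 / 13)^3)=247771069 / 21601800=11.47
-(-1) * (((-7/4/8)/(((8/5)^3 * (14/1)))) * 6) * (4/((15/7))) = -175/4096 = -0.04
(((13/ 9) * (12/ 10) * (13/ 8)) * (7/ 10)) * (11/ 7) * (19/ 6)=35321/ 3600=9.81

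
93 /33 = 31 /11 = 2.82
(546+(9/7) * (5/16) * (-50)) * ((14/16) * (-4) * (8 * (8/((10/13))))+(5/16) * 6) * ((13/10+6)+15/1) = -76006522329/22400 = -3393148.32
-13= -13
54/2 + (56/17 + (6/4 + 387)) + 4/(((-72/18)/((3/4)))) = 28427/68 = 418.04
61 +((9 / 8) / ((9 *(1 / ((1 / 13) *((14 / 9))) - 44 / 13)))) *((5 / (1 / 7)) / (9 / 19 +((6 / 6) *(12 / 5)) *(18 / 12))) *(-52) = 3486172 / 70047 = 49.77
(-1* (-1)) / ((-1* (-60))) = 1 / 60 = 0.02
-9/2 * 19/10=-171/20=-8.55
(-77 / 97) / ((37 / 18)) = -1386 / 3589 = -0.39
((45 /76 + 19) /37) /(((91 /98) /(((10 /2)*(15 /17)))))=781725 /310726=2.52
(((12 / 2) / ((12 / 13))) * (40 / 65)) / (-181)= -4 / 181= -0.02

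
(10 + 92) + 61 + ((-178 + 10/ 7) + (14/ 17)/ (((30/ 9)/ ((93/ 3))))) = -3518/ 595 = -5.91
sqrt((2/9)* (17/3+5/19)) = 26* sqrt(57)/171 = 1.15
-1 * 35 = -35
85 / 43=1.98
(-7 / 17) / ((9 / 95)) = -665 / 153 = -4.35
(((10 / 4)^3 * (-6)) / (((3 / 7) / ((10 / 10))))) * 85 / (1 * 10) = -14875 / 8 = -1859.38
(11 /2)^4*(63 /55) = 83853 /80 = 1048.16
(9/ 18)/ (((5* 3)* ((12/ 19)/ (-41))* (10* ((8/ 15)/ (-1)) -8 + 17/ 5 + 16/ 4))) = 779/ 2136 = 0.36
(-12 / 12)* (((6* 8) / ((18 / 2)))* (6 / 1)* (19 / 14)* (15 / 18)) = -760 / 21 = -36.19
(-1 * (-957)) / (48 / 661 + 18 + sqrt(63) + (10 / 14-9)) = 200519318076 / 701865529-61465609359 * sqrt(7) / 701865529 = 53.99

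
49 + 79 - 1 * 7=121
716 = 716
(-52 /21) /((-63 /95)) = 3.73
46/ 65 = 0.71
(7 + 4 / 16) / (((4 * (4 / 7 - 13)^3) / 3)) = -343 / 121104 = -0.00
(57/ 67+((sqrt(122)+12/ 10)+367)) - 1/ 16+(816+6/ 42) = 1196.18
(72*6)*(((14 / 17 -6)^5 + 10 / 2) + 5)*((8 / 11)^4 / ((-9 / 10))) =10347716145315840 / 20788126337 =497770.51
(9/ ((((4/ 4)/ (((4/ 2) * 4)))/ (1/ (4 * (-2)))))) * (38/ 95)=-18/ 5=-3.60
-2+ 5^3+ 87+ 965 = 1175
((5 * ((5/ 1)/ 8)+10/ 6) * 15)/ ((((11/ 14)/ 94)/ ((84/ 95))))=1589070/ 209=7603.21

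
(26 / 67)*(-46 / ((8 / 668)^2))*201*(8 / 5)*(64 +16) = -3202103424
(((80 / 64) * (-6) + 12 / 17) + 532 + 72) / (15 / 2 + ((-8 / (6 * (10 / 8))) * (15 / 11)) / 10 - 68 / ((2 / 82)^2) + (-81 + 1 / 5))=-1116775 / 213893303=-0.01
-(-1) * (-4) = -4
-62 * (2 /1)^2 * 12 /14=-1488 /7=-212.57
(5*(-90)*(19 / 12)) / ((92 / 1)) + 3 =-873 / 184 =-4.74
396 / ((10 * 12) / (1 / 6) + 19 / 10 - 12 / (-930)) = 122760 / 223793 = 0.55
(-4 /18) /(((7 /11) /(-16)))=352 /63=5.59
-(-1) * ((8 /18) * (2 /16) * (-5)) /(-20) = 1 /72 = 0.01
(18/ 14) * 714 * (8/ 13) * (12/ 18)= 376.62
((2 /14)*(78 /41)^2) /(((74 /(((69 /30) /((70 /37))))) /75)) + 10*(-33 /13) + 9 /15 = -258571233 /10707970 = -24.15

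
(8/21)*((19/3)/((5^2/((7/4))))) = 38/225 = 0.17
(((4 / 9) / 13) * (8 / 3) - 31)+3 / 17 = -183380 / 5967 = -30.73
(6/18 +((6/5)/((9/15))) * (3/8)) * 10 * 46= 498.33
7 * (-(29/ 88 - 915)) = 563437/ 88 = 6402.69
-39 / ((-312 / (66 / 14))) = 33 / 56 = 0.59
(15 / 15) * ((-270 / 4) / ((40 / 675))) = -18225 / 16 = -1139.06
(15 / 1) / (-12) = -5 / 4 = -1.25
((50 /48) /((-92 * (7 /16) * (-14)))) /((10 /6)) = 5 /4508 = 0.00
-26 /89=-0.29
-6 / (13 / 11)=-66 / 13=-5.08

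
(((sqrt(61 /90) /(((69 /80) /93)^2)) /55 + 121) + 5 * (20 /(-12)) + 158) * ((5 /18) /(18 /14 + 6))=2152640 * sqrt(610) /8012763 + 14210 /1377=16.95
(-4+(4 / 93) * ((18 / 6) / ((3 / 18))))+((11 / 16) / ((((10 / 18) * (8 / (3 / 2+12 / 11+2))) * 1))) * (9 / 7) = -642389 / 277760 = -2.31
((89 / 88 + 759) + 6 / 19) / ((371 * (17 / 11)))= 1271267 / 958664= 1.33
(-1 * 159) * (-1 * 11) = 1749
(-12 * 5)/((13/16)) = -960/13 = -73.85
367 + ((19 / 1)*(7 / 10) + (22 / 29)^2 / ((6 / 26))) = 9657889 / 25230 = 382.79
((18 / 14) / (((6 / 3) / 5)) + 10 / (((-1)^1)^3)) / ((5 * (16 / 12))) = -1.02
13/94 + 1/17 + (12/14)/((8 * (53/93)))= 456651/1185716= 0.39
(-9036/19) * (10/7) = -90360/133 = -679.40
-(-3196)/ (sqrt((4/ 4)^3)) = 3196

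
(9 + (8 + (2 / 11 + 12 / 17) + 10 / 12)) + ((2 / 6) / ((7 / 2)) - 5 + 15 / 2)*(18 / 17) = 168617 / 7854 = 21.47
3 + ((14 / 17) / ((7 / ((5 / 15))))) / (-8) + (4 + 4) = 2243 / 204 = 11.00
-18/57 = -0.32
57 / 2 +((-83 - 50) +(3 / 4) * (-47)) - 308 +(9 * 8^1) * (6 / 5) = -7227 / 20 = -361.35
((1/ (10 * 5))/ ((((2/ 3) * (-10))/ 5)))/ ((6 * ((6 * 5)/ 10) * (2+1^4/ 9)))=-0.00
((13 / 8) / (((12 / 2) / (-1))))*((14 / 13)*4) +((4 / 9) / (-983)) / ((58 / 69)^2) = -1.17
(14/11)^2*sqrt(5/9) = 196*sqrt(5)/363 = 1.21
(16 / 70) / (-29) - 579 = -587693 / 1015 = -579.01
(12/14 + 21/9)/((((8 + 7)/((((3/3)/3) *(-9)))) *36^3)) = -67/4898880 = -0.00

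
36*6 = 216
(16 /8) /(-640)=-1 /320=-0.00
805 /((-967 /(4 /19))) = -3220 /18373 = -0.18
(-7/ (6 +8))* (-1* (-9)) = -9/ 2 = -4.50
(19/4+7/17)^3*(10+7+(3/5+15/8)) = 33686726229/12577280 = 2678.38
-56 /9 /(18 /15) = -140 /27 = -5.19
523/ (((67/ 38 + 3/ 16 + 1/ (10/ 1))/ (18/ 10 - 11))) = -7313632/ 3117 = -2346.37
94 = 94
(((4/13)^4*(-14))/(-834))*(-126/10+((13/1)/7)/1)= -96256/59549685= -0.00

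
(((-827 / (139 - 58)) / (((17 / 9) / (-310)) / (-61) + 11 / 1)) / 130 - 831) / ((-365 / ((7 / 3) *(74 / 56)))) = 3367386856201 / 479689976610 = 7.02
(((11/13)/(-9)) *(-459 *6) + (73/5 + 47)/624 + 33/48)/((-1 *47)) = -810293/146640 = -5.53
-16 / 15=-1.07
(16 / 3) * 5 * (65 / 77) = 5200 / 231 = 22.51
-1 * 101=-101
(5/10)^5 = 1/32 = 0.03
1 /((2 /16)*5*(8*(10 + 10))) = 1 /100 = 0.01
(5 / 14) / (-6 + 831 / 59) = 295 / 6678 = 0.04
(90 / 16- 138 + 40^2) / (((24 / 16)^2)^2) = 23482 / 81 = 289.90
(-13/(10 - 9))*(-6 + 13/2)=-13/2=-6.50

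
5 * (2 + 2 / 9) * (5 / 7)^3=12500 / 3087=4.05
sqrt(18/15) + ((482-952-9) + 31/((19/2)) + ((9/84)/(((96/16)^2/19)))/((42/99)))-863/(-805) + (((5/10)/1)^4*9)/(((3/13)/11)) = -1533921117/3426080 + sqrt(30)/5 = -446.62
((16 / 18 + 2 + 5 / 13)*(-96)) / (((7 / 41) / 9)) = -1507488 / 91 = -16565.80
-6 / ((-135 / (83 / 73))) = 0.05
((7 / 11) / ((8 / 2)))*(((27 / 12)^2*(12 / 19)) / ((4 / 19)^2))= 32319 / 2816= 11.48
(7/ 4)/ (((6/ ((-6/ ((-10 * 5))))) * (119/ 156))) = 39/ 850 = 0.05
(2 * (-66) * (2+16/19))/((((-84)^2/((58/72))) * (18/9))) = -319/14896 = -0.02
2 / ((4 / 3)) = 3 / 2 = 1.50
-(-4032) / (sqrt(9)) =1344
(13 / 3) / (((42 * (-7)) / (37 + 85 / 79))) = -19552 / 34839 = -0.56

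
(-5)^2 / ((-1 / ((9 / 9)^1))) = -25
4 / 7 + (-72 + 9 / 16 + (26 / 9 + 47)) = -21145 / 1008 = -20.98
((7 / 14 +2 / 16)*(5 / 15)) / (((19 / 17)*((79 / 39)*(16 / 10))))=5525 / 96064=0.06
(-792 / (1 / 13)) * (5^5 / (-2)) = 16087500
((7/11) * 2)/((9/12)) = 56/33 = 1.70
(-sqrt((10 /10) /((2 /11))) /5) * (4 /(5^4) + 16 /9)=-5018 * sqrt(22) /28125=-0.84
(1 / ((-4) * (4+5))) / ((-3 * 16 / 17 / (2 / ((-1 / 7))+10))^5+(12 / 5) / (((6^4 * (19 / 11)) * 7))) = -2832614715 / 17886732667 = -0.16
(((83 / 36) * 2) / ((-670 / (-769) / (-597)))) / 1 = -12701573 / 4020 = -3159.60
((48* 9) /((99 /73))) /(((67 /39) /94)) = 12845664 /737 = 17429.67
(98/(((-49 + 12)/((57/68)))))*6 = -8379/629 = -13.32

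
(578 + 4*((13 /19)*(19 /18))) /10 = 58.09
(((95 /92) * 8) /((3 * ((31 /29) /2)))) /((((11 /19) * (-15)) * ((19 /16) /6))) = -70528 /23529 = -3.00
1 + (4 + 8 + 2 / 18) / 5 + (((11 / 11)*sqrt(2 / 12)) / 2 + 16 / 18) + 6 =sqrt(6) / 12 + 464 / 45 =10.52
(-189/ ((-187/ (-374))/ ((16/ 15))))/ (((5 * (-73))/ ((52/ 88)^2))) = 85176/ 220825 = 0.39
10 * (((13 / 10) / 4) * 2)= 13 / 2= 6.50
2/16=1/8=0.12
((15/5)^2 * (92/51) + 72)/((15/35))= 205.88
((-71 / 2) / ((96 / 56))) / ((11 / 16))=-994 / 33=-30.12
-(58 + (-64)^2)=-4154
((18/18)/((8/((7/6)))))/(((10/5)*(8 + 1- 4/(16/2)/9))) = 3/368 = 0.01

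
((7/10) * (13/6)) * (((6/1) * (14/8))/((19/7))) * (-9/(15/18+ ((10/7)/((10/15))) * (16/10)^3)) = -4213755/766916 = -5.49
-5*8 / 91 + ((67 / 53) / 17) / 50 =-1795903 / 4099550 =-0.44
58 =58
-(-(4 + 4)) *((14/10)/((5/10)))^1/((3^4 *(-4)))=-28/405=-0.07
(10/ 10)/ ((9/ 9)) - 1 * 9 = -8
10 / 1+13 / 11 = 11.18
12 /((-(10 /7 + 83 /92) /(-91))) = 703248 /1501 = 468.52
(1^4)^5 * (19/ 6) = 19/ 6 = 3.17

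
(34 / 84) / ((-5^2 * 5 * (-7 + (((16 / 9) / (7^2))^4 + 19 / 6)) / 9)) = 16209796869 / 2132170029625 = 0.01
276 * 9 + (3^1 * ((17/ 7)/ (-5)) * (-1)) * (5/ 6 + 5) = 4985/ 2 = 2492.50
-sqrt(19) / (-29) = sqrt(19) / 29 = 0.15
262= 262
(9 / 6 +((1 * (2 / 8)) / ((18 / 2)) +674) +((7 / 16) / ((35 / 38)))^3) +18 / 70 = 2725196917 / 4032000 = 675.89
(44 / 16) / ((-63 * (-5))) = 11 / 1260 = 0.01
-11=-11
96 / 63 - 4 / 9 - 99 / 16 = -5149 / 1008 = -5.11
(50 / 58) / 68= 25 / 1972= 0.01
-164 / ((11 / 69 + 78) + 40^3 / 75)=-11316 / 64273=-0.18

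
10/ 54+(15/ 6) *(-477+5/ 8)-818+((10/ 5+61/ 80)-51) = -2221549/ 1080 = -2056.99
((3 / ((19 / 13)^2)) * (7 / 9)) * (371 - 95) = 108836 / 361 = 301.48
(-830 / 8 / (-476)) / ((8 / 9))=3735 / 15232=0.25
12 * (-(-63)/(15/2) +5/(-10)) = 94.80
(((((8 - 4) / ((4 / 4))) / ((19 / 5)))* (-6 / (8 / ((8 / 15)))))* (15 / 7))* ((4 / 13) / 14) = -240 / 12103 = -0.02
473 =473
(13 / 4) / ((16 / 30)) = 195 / 32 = 6.09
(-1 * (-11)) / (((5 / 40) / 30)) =2640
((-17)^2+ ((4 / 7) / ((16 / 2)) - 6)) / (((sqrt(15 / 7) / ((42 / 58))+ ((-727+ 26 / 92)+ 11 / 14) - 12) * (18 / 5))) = -126339957835 / 1185659775136 - 101327305 * sqrt(105) / 3556979325408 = -0.11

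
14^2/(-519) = -196/519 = -0.38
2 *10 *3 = 60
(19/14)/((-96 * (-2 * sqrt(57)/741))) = 247 * sqrt(57)/2688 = 0.69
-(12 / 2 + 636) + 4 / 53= -34022 / 53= -641.92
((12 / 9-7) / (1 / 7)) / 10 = -119 / 30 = -3.97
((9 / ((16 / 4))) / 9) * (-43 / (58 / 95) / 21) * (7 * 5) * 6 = -176.08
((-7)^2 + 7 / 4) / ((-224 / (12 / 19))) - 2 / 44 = -1261 / 6688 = -0.19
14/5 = 2.80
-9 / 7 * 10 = -90 / 7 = -12.86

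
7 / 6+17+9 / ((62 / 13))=1865 / 93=20.05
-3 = -3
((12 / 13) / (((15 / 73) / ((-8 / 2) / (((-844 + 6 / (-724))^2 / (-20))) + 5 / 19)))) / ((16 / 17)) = 115895785407217 / 92229001657468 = 1.26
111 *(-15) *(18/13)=-29970/13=-2305.38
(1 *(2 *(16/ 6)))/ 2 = 8/ 3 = 2.67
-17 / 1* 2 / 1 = -34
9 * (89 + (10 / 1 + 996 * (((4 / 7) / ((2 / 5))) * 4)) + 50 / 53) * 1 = 19337391 / 371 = 52122.35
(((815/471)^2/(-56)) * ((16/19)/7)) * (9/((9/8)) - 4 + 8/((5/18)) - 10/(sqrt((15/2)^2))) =-125405680/619601913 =-0.20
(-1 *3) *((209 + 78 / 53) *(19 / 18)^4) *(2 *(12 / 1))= -1453730755 / 77274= -18812.68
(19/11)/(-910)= -0.00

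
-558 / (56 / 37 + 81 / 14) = -289044 / 3781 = -76.45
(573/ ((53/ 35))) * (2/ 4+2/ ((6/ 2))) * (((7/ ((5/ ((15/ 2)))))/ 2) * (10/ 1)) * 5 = 24567375/ 212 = 115883.84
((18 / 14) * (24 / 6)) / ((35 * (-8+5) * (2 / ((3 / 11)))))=-18 / 2695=-0.01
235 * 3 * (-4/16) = -705/4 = -176.25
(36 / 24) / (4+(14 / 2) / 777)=333 / 890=0.37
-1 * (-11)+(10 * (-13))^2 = 16911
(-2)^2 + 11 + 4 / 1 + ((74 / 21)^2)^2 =33681715 / 194481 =173.19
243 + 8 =251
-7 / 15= -0.47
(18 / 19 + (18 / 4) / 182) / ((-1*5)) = -6723 / 34580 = -0.19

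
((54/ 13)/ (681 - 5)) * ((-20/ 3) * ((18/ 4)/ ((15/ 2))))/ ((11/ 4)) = -216/ 24167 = -0.01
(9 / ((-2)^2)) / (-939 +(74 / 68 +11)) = -51 / 21010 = -0.00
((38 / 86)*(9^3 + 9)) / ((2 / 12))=84132 / 43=1956.56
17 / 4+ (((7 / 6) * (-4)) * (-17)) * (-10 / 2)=-4709 / 12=-392.42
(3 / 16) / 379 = 3 / 6064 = 0.00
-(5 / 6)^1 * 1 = -5 / 6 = -0.83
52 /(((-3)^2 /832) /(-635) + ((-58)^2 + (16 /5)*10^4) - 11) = 27472640 /18677696951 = 0.00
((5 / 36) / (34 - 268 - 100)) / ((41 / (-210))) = 175 / 82164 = 0.00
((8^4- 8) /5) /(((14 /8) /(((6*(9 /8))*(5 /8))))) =1971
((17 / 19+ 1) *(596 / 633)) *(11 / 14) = 39336 / 28063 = 1.40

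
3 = 3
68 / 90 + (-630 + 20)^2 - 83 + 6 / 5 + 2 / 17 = 284594591 / 765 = 372019.07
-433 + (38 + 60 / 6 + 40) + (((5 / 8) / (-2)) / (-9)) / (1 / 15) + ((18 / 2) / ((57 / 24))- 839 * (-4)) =2749963 / 912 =3015.31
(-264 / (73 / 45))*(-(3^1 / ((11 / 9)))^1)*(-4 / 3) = -38880 / 73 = -532.60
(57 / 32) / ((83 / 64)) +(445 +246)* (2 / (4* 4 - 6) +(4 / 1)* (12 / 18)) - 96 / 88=27131839 / 13695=1981.15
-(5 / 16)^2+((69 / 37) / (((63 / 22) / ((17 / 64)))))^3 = -1421549302699 / 15371384684544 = -0.09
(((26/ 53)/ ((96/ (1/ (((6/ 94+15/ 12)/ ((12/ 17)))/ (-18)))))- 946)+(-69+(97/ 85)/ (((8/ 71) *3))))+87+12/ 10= -379414603/ 410856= -923.47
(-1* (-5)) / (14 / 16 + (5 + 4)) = 40 / 79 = 0.51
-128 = -128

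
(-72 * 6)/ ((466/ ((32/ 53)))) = -6912/ 12349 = -0.56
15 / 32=0.47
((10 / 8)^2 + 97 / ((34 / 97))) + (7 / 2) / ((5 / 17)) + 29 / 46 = 9097107 / 31280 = 290.83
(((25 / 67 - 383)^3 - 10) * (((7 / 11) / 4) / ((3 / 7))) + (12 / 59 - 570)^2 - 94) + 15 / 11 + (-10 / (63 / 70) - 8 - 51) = -4243375609628630197 / 207297288594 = -20470000.54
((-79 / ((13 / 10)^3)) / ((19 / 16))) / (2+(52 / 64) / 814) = -16462336000 / 1087864323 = -15.13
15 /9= 1.67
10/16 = 5/8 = 0.62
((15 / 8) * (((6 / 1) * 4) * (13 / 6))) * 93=18135 / 2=9067.50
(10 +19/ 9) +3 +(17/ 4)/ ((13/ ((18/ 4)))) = 15521/ 936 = 16.58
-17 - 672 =-689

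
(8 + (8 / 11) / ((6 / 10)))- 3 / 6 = 575 / 66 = 8.71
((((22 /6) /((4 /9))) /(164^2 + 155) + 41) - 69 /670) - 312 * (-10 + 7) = 976.90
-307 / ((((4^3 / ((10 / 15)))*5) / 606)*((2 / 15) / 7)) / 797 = -651147 / 25504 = -25.53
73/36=2.03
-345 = -345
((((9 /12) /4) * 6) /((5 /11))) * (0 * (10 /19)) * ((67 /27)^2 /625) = 0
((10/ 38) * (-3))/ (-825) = 1/ 1045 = 0.00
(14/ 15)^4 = 38416/ 50625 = 0.76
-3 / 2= -1.50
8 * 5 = 40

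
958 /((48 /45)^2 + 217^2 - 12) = 215550 /10592581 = 0.02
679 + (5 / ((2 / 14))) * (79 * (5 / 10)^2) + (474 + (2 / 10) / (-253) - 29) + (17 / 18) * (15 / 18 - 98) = 1723.48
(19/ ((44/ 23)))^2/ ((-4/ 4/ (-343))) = 65502367/ 1936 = 33833.87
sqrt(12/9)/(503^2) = 2 * sqrt(3)/759027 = 0.00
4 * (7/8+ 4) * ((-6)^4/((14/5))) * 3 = 189540/7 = 27077.14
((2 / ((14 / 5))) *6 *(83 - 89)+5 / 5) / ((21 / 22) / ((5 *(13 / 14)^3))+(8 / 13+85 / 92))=-1923209860 / 138339593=-13.90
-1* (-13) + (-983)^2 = 966302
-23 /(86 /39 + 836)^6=-80931106503 /1220364381449345663881000000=-0.00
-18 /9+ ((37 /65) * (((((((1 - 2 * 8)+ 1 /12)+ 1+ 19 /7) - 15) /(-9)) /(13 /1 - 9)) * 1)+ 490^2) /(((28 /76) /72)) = 896688573083 /19110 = 46922478.97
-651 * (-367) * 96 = 22936032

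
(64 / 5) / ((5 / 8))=512 / 25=20.48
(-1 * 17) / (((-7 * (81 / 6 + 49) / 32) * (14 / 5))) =544 / 1225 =0.44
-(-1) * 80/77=80/77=1.04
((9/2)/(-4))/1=-9/8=-1.12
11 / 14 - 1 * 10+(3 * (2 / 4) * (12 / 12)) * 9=30 / 7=4.29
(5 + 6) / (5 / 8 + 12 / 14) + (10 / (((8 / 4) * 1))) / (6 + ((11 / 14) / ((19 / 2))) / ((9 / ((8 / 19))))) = 93550681 / 11333318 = 8.25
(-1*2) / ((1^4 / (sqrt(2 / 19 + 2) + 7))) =-14 - 4*sqrt(190) / 19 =-16.90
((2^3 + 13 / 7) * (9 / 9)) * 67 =660.43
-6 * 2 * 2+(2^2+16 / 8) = -18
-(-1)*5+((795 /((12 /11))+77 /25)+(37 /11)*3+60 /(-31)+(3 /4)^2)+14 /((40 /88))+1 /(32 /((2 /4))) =423583953 /545600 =776.36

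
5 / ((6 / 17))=85 / 6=14.17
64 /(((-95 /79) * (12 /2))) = -2528 /285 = -8.87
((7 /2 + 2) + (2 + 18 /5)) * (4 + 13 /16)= 8547 /160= 53.42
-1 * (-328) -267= 61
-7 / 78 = -0.09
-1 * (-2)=2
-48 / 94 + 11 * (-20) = -10364 / 47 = -220.51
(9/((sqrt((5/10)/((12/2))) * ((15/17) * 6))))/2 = 17 * sqrt(3)/10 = 2.94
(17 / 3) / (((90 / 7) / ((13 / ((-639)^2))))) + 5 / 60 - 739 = -162926200721 / 220493340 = -738.92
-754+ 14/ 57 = -42964/ 57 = -753.75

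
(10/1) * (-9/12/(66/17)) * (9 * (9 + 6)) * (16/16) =-11475/44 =-260.80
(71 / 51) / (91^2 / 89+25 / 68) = 25276 / 1695999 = 0.01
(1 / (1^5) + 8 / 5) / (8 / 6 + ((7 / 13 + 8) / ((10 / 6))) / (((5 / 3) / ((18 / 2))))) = 2535 / 28273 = 0.09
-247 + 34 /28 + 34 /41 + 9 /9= -140031 /574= -243.96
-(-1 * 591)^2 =-349281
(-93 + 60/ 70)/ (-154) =645/ 1078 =0.60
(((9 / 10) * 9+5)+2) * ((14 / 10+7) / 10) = 3171 / 250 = 12.68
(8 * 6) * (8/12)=32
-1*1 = -1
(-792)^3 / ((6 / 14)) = -1159183872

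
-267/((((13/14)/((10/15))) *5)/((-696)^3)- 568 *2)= 840186611712/3574726557761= 0.24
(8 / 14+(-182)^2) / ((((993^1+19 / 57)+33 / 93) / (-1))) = -21564096 / 646891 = -33.33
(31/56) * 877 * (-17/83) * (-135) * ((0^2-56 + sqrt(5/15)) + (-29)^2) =20798055 * sqrt(3)/4648 + 48979419525/4648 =10545491.14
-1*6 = -6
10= 10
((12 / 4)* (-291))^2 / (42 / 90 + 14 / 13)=148615155 / 301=493738.06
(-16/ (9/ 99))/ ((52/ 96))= -4224/ 13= -324.92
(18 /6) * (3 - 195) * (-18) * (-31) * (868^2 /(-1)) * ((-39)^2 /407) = 368320038008832 /407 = 904963238350.94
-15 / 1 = -15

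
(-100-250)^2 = 122500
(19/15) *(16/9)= 304/135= 2.25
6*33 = 198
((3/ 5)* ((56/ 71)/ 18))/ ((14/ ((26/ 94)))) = 0.00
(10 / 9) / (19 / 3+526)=10 / 4791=0.00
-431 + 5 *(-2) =-441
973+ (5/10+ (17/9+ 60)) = 18637/18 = 1035.39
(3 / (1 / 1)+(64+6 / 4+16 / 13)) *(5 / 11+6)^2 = 9139333 / 3146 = 2905.06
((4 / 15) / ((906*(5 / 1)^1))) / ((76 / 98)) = 49 / 645525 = 0.00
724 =724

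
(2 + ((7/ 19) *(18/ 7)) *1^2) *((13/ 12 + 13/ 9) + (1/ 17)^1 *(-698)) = -330134/ 2907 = -113.57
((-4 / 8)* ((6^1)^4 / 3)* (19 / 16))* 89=-45657 / 2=-22828.50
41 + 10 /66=1358 /33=41.15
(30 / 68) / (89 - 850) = -15 / 25874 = -0.00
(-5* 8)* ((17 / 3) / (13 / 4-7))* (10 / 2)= 2720 / 9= 302.22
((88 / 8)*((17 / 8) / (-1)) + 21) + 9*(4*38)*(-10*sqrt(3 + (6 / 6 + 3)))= -13680*sqrt(7) - 19 / 8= -36196.25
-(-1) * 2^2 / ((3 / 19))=76 / 3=25.33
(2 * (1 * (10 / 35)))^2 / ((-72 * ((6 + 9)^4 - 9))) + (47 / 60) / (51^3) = 0.00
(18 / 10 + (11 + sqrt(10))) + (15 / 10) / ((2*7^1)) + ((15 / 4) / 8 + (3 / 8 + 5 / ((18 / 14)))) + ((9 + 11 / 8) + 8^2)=95.18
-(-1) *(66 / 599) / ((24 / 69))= 759 / 2396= 0.32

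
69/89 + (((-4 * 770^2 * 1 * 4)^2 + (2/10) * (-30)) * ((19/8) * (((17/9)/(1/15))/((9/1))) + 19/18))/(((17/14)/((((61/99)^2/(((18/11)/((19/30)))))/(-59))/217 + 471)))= 21413729784420054532329983556719/71898173412120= 297834128019868511.72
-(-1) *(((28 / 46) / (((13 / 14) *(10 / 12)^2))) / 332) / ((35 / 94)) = 23688 / 3102125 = 0.01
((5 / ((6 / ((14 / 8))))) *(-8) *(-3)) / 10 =3.50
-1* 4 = -4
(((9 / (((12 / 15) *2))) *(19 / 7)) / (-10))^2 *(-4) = -29241 / 3136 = -9.32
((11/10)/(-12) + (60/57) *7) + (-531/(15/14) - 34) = -1190897/2280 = -522.32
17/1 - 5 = 12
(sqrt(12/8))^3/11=3 * sqrt(6)/44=0.17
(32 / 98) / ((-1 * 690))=-8 / 16905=-0.00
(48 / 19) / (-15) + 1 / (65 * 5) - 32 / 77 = -276217 / 475475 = -0.58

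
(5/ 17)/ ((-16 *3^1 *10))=-1/ 1632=-0.00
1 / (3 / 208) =208 / 3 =69.33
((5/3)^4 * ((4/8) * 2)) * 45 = 3125/9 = 347.22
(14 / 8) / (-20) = -7 / 80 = -0.09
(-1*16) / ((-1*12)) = 4 / 3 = 1.33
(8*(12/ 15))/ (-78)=-16/ 195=-0.08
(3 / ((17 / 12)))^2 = 1296 / 289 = 4.48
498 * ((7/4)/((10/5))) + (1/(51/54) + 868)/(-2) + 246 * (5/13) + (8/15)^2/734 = 95.84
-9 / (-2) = 4.50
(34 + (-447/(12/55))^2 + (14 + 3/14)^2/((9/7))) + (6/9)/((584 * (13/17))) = 4015359691627/956592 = 4197567.71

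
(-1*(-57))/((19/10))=30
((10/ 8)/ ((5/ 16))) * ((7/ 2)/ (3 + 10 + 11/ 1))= 7/ 12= 0.58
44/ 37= 1.19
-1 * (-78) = 78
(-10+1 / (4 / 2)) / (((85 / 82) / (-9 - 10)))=14801 / 85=174.13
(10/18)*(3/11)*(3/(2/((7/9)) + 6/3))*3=105/352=0.30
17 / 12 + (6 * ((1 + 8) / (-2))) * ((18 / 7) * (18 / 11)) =-103667 / 924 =-112.19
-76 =-76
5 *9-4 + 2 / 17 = 699 / 17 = 41.12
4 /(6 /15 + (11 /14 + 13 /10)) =140 /87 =1.61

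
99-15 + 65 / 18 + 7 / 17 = 26935 / 306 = 88.02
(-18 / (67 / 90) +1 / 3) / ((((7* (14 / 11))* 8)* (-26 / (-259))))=-1950751 / 585312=-3.33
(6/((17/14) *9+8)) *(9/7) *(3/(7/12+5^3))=0.01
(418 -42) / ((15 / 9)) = 1128 / 5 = 225.60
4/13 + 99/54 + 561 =43925/78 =563.14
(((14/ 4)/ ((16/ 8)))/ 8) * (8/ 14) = 1/ 8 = 0.12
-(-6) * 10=60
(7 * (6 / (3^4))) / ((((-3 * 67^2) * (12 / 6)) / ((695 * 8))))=-38920 / 363609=-0.11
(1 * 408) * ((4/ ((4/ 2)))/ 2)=408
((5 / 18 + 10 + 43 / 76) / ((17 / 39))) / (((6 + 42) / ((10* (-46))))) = -11088415 / 46512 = -238.40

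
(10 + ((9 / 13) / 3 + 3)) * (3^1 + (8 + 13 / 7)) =15480 / 91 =170.11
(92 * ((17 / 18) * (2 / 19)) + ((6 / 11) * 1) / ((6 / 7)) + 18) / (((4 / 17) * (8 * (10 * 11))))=888403 / 6621120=0.13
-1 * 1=-1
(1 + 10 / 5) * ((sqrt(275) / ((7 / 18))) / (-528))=-0.24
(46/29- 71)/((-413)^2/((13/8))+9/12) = -104676/158289163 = -0.00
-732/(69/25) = -6100/23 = -265.22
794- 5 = 789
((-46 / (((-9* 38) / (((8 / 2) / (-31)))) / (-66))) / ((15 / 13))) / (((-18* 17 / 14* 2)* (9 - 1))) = -23023 / 8110530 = -0.00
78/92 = 39/46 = 0.85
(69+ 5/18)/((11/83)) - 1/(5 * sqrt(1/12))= 103501/198 - 2 * sqrt(3)/5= 522.04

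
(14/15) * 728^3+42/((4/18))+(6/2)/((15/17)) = 5401599814/15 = 360106654.27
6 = 6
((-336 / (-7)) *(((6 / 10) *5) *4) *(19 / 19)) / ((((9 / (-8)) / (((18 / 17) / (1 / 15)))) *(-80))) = 1728 / 17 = 101.65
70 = 70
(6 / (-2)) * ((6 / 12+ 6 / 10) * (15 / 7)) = -99 / 14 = -7.07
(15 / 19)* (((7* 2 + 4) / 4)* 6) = 405 / 19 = 21.32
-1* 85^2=-7225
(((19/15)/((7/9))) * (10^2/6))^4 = 1303210000/2401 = 542778.01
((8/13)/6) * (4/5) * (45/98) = 24/637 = 0.04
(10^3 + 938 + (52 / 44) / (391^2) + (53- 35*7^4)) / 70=-137972656391 / 117718370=-1172.06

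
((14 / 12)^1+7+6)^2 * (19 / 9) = 137275 / 324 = 423.69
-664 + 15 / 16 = -10609 / 16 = -663.06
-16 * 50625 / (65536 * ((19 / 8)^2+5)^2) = -5625 / 51529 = -0.11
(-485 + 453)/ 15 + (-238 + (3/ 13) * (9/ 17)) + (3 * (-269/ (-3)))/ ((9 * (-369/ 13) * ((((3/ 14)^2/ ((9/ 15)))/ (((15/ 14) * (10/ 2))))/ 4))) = -1962741959/ 3669705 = -534.85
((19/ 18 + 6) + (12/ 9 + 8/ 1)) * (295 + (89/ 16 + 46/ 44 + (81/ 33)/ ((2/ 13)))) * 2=1498895/ 144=10408.99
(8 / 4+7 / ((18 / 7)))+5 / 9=95 / 18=5.28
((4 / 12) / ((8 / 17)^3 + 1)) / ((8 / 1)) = 4913 / 130200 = 0.04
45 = 45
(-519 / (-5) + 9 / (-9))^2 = 264196 / 25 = 10567.84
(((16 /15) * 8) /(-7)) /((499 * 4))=-32 /52395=-0.00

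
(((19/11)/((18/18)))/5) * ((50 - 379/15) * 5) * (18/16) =21147/440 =48.06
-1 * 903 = -903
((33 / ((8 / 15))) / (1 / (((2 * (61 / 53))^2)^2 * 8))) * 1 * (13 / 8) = 178195973670 / 7890481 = 22583.66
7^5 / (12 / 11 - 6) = -184877 / 54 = -3423.65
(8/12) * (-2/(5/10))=-2.67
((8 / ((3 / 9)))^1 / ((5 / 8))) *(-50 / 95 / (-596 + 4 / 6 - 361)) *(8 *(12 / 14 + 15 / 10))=152064 / 381577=0.40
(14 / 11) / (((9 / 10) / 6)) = 280 / 33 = 8.48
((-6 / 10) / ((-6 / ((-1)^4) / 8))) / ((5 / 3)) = 12 / 25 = 0.48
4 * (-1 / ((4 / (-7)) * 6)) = 7 / 6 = 1.17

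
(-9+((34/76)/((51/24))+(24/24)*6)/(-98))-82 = -84780/931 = -91.06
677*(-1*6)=-4062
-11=-11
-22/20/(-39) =11/390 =0.03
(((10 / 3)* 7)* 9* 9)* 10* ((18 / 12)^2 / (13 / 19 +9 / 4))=3231900 / 223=14492.83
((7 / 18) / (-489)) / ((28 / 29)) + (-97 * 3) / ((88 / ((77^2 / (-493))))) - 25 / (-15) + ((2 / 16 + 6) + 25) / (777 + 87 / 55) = 1141763440217 / 27529064784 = 41.47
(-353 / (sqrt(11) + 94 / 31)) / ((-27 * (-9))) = 1028642 / 421605-339233 * sqrt(11) / 421605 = -0.23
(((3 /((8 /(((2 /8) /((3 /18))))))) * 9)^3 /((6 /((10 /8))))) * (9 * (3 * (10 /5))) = 23914845 /16384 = 1459.65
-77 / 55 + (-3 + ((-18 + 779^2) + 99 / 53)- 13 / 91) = 606820.33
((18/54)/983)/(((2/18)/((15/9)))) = 5/983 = 0.01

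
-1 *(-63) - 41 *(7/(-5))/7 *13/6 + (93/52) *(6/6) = 64393/780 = 82.56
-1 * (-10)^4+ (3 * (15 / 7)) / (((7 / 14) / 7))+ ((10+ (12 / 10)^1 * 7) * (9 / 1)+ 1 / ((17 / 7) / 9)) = -827959 / 85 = -9740.69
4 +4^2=20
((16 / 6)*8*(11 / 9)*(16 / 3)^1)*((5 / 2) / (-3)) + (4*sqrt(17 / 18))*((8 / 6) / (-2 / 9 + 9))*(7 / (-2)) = -28160 / 243 -28*sqrt(34) / 79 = -117.95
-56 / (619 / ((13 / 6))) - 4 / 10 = -5534 / 9285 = -0.60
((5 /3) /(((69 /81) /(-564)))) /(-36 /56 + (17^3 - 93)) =-355320 /1551833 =-0.23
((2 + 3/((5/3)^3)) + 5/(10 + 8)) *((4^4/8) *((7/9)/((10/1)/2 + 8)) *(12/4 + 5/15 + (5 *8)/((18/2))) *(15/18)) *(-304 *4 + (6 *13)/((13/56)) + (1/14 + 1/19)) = -86280958456/2700945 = -31944.73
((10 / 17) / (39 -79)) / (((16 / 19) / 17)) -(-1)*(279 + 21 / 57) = 339351 / 1216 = 279.07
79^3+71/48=23665943/48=493040.48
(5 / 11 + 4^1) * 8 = 392 / 11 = 35.64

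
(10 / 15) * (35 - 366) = -662 / 3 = -220.67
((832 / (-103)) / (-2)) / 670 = 208 / 34505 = 0.01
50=50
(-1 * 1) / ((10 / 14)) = -7 / 5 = -1.40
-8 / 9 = -0.89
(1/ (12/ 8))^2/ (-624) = -1/ 1404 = -0.00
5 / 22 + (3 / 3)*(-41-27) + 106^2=245701 / 22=11168.23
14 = 14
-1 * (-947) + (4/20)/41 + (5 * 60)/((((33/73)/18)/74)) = 1995473496/2255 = 884910.64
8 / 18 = 4 / 9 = 0.44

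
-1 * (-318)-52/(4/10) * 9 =-852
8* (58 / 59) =464 / 59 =7.86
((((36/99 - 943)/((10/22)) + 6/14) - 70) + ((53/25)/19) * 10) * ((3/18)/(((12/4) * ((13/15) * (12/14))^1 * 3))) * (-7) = 2493050/6669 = 373.83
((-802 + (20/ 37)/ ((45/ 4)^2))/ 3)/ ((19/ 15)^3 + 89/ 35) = -1051566775/ 17996652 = -58.43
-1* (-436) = 436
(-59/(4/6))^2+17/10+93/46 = 3604547/460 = 7835.97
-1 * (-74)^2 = -5476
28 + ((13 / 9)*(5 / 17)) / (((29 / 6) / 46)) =47392 / 1479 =32.04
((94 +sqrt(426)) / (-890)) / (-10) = sqrt(426) / 8900 +47 / 4450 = 0.01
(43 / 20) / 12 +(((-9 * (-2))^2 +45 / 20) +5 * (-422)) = -428057 / 240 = -1783.57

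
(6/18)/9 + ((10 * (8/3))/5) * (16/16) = 145/27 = 5.37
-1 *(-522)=522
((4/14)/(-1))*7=-2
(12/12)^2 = 1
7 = 7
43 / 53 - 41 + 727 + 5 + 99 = 41913 / 53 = 790.81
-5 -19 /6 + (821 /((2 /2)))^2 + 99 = 4044791 /6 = 674131.83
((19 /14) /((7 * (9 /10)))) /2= 95 /882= 0.11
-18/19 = -0.95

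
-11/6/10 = -11/60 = -0.18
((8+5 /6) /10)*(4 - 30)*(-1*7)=4823 /30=160.77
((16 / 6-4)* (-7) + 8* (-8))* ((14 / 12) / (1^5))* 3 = -191.33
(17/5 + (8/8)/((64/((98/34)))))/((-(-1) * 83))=18741/451520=0.04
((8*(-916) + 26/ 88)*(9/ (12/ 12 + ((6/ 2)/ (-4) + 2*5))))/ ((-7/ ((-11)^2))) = 31919481/ 287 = 111217.70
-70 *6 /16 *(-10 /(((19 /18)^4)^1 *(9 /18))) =55112400 /130321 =422.90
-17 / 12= -1.42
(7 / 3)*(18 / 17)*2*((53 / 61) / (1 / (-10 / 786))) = -7420 / 135847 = -0.05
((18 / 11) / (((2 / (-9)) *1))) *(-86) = 6966 / 11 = 633.27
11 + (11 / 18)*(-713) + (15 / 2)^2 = -13265 / 36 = -368.47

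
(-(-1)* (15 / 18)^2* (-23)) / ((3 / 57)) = -10925 / 36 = -303.47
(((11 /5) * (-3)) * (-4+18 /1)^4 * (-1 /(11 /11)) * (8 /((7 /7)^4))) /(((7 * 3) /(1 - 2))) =-482944 /5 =-96588.80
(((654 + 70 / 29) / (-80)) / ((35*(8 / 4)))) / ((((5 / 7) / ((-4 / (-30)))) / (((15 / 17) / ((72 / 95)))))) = -90421 / 3549600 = -0.03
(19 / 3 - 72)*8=-1576 / 3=-525.33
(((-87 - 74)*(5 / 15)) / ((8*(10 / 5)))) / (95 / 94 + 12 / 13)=-98371 / 56712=-1.73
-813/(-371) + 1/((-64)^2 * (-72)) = 239763085/109412352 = 2.19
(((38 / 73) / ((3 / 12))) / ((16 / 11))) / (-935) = -19 / 12410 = -0.00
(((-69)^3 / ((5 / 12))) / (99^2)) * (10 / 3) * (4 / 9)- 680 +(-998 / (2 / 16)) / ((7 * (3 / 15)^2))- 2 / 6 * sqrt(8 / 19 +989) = -670369528 / 22869- sqrt(357181) / 57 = -29323.95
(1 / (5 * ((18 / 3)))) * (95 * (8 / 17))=76 / 51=1.49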